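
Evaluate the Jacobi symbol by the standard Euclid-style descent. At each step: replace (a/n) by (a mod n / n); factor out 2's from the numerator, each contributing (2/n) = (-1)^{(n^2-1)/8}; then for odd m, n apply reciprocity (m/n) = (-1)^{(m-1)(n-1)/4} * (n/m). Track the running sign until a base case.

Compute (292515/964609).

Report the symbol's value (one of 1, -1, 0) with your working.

1

flip (292515/964609) -> (964609/292515): both odd, 292515 mod 4 = 3, 964609 mod 4 = 1, so the flip contributes +1; sign now +1
(964609/292515): 964609 mod 292515 = 87064, so (964609/292515) = (87064/292515)
factor out 2^3: 87064 = 2^3·10883; with 292515 mod 8 = 3, (2/292515) = -1; sign now -1; continue with (10883/292515)
flip (10883/292515) -> (292515/10883): both odd, 10883 mod 4 = 3, 292515 mod 4 = 3, so the flip contributes -1; sign now +1
(292515/10883): 292515 mod 10883 = 9557, so (292515/10883) = (9557/10883)
flip (9557/10883) -> (10883/9557): both odd, 9557 mod 4 = 1, 10883 mod 4 = 3, so the flip contributes +1; sign now +1
(10883/9557): 10883 mod 9557 = 1326, so (10883/9557) = (1326/9557)
factor out 2^1: 1326 = 2^1·663; with 9557 mod 8 = 5, (2/9557) = -1; sign now -1; continue with (663/9557)
flip (663/9557) -> (9557/663): both odd, 663 mod 4 = 3, 9557 mod 4 = 1, so the flip contributes +1; sign now -1
(9557/663): 9557 mod 663 = 275, so (9557/663) = (275/663)
flip (275/663) -> (663/275): both odd, 275 mod 4 = 3, 663 mod 4 = 3, so the flip contributes -1; sign now +1
(663/275): 663 mod 275 = 113, so (663/275) = (113/275)
flip (113/275) -> (275/113): both odd, 113 mod 4 = 1, 275 mod 4 = 3, so the flip contributes +1; sign now +1
(275/113): 275 mod 113 = 49, so (275/113) = (49/113)
flip (49/113) -> (113/49): both odd, 49 mod 4 = 1, 113 mod 4 = 1, so the flip contributes +1; sign now +1
(113/49): 113 mod 49 = 15, so (113/49) = (15/49)
flip (15/49) -> (49/15): both odd, 15 mod 4 = 3, 49 mod 4 = 1, so the flip contributes +1; sign now +1
(49/15): 49 mod 15 = 4, so (49/15) = (4/15)
factor out 2^2: 4 = 2^2·1; with 15 mod 8 = 7, (2/15) = +1; sign now +1; continue with (1/15)
reached (1/15) = 1, so the symbol is +1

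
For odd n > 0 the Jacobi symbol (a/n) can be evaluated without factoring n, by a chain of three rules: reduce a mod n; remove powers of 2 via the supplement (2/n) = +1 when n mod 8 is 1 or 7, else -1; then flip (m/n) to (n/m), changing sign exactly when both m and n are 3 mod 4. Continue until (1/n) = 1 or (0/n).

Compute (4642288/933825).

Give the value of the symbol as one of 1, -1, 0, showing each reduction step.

1

(4642288/933825) = (906988/933825)   [reduce mod 933825]
906988 = 2^2·226747; (2/933825) = +1 since 933825 mod 8 = 1, so (906988/933825) = (+1)^2·(226747/933825); sign now +1
reciprocity: (226747/933825) = +1·(933825/226747) since 226747 mod 4 = 3, 933825 mod 4 = 1; sign now +1
(933825/226747) = (26837/226747)   [reduce mod 226747]
reciprocity: (26837/226747) = +1·(226747/26837) since 26837 mod 4 = 1, 226747 mod 4 = 3; sign now +1
(226747/26837) = (12051/26837)   [reduce mod 26837]
reciprocity: (12051/26837) = +1·(26837/12051) since 12051 mod 4 = 3, 26837 mod 4 = 1; sign now +1
(26837/12051) = (2735/12051)   [reduce mod 12051]
reciprocity: (2735/12051) = -1·(12051/2735) since 2735 mod 4 = 3, 12051 mod 4 = 3; sign now -1
(12051/2735) = (1111/2735)   [reduce mod 2735]
reciprocity: (1111/2735) = -1·(2735/1111) since 1111 mod 4 = 3, 2735 mod 4 = 3; sign now +1
(2735/1111) = (513/1111)   [reduce mod 1111]
reciprocity: (513/1111) = +1·(1111/513) since 513 mod 4 = 1, 1111 mod 4 = 3; sign now +1
(1111/513) = (85/513)   [reduce mod 513]
reciprocity: (85/513) = +1·(513/85) since 85 mod 4 = 1, 513 mod 4 = 1; sign now +1
(513/85) = (3/85)   [reduce mod 85]
reciprocity: (3/85) = +1·(85/3) since 3 mod 4 = 3, 85 mod 4 = 1; sign now +1
(85/3) = (1/3)   [reduce mod 3]
(1/3) = 1; final value = sign = +1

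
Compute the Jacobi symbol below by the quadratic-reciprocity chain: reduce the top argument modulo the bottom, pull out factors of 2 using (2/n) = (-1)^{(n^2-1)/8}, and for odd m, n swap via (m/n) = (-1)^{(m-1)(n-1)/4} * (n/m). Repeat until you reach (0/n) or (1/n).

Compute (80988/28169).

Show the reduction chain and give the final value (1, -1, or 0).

0

(80988/28169) = (24650/28169)   [reduce mod 28169]
24650 = 2^1·12325; (2/28169) = +1 since 28169 mod 8 = 1, so (24650/28169) = (+1)^1·(12325/28169); sign now +1
reciprocity: (12325/28169) = +1·(28169/12325) since 12325 mod 4 = 1, 28169 mod 4 = 1; sign now +1
(28169/12325) = (3519/12325)   [reduce mod 12325]
reciprocity: (3519/12325) = +1·(12325/3519) since 3519 mod 4 = 3, 12325 mod 4 = 1; sign now +1
(12325/3519) = (1768/3519)   [reduce mod 3519]
1768 = 2^3·221; (2/3519) = +1 since 3519 mod 8 = 7, so (1768/3519) = (+1)^3·(221/3519); sign now +1
reciprocity: (221/3519) = +1·(3519/221) since 221 mod 4 = 1, 3519 mod 4 = 3; sign now +1
(3519/221) = (204/221)   [reduce mod 221]
204 = 2^2·51; (2/221) = -1 since 221 mod 8 = 5, so (204/221) = (-1)^2·(51/221); sign now +1
reciprocity: (51/221) = +1·(221/51) since 51 mod 4 = 3, 221 mod 4 = 1; sign now +1
(221/51) = (17/51)   [reduce mod 51]
reciprocity: (17/51) = +1·(51/17) since 17 mod 4 = 1, 51 mod 4 = 3; sign now +1
(51/17) = (0/17)   [reduce mod 17]
(0/17) = 0   [gcd(a, n) > 1]; final value = 0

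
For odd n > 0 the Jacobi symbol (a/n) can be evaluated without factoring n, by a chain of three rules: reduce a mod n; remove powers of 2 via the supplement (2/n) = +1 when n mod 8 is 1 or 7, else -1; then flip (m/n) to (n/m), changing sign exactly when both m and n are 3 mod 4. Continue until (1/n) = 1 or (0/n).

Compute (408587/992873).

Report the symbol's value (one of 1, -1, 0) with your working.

1

reciprocity: (408587/992873) = +1·(992873/408587) since 408587 mod 4 = 3, 992873 mod 4 = 1; sign now +1
(992873/408587) = (175699/408587)   [reduce mod 408587]
reciprocity: (175699/408587) = -1·(408587/175699) since 175699 mod 4 = 3, 408587 mod 4 = 3; sign now -1
(408587/175699) = (57189/175699)   [reduce mod 175699]
reciprocity: (57189/175699) = +1·(175699/57189) since 57189 mod 4 = 1, 175699 mod 4 = 3; sign now -1
(175699/57189) = (4132/57189)   [reduce mod 57189]
4132 = 2^2·1033; (2/57189) = -1 since 57189 mod 8 = 5, so (4132/57189) = (-1)^2·(1033/57189); sign now -1
reciprocity: (1033/57189) = +1·(57189/1033) since 1033 mod 4 = 1, 57189 mod 4 = 1; sign now -1
(57189/1033) = (374/1033)   [reduce mod 1033]
374 = 2^1·187; (2/1033) = +1 since 1033 mod 8 = 1, so (374/1033) = (+1)^1·(187/1033); sign now -1
reciprocity: (187/1033) = +1·(1033/187) since 187 mod 4 = 3, 1033 mod 4 = 1; sign now -1
(1033/187) = (98/187)   [reduce mod 187]
98 = 2^1·49; (2/187) = -1 since 187 mod 8 = 3, so (98/187) = (-1)^1·(49/187); sign now +1
reciprocity: (49/187) = +1·(187/49) since 49 mod 4 = 1, 187 mod 4 = 3; sign now +1
(187/49) = (40/49)   [reduce mod 49]
40 = 2^3·5; (2/49) = +1 since 49 mod 8 = 1, so (40/49) = (+1)^3·(5/49); sign now +1
reciprocity: (5/49) = +1·(49/5) since 5 mod 4 = 1, 49 mod 4 = 1; sign now +1
(49/5) = (4/5)   [reduce mod 5]
4 = 2^2·1; (2/5) = -1 since 5 mod 8 = 5, so (4/5) = (-1)^2·(1/5); sign now +1
(1/5) = 1; final value = sign = +1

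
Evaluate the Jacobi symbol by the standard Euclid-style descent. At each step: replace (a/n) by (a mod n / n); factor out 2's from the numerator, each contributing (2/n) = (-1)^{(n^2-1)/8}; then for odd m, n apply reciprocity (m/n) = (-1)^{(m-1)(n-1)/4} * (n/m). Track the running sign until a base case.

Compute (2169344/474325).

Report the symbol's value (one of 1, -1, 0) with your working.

-1

(2169344/474325): 2169344 mod 474325 = 272044, so (2169344/474325) = (272044/474325)
factor out 2^2: 272044 = 2^2·68011; with 474325 mod 8 = 5, (2/474325) = -1; sign now +1; continue with (68011/474325)
flip (68011/474325) -> (474325/68011): both odd, 68011 mod 4 = 3, 474325 mod 4 = 1, so the flip contributes +1; sign now +1
(474325/68011): 474325 mod 68011 = 66259, so (474325/68011) = (66259/68011)
flip (66259/68011) -> (68011/66259): both odd, 66259 mod 4 = 3, 68011 mod 4 = 3, so the flip contributes -1; sign now -1
(68011/66259): 68011 mod 66259 = 1752, so (68011/66259) = (1752/66259)
factor out 2^3: 1752 = 2^3·219; with 66259 mod 8 = 3, (2/66259) = -1; sign now +1; continue with (219/66259)
flip (219/66259) -> (66259/219): both odd, 219 mod 4 = 3, 66259 mod 4 = 3, so the flip contributes -1; sign now -1
(66259/219): 66259 mod 219 = 121, so (66259/219) = (121/219)
flip (121/219) -> (219/121): both odd, 121 mod 4 = 1, 219 mod 4 = 3, so the flip contributes +1; sign now -1
(219/121): 219 mod 121 = 98, so (219/121) = (98/121)
factor out 2^1: 98 = 2^1·49; with 121 mod 8 = 1, (2/121) = +1; sign now -1; continue with (49/121)
flip (49/121) -> (121/49): both odd, 49 mod 4 = 1, 121 mod 4 = 1, so the flip contributes +1; sign now -1
(121/49): 121 mod 49 = 23, so (121/49) = (23/49)
flip (23/49) -> (49/23): both odd, 23 mod 4 = 3, 49 mod 4 = 1, so the flip contributes +1; sign now -1
(49/23): 49 mod 23 = 3, so (49/23) = (3/23)
flip (3/23) -> (23/3): both odd, 3 mod 4 = 3, 23 mod 4 = 3, so the flip contributes -1; sign now +1
(23/3): 23 mod 3 = 2, so (23/3) = (2/3)
factor out 2^1: 2 = 2^1·1; with 3 mod 8 = 3, (2/3) = -1; sign now -1; continue with (1/3)
reached (1/3) = 1, so the symbol is -1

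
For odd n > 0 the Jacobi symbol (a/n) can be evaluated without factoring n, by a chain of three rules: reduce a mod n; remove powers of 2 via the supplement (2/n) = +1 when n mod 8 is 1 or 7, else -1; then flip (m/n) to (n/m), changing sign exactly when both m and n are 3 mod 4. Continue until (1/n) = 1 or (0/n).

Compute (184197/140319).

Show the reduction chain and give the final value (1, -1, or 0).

(184197/140319): 184197 mod 140319 = 43878, so (184197/140319) = (43878/140319)
factor out 2^1: 43878 = 2^1·21939; with 140319 mod 8 = 7, (2/140319) = +1; sign now +1; continue with (21939/140319)
flip (21939/140319) -> (140319/21939): both odd, 21939 mod 4 = 3, 140319 mod 4 = 3, so the flip contributes -1; sign now -1
(140319/21939): 140319 mod 21939 = 8685, so (140319/21939) = (8685/21939)
flip (8685/21939) -> (21939/8685): both odd, 8685 mod 4 = 1, 21939 mod 4 = 3, so the flip contributes +1; sign now -1
(21939/8685): 21939 mod 8685 = 4569, so (21939/8685) = (4569/8685)
flip (4569/8685) -> (8685/4569): both odd, 4569 mod 4 = 1, 8685 mod 4 = 1, so the flip contributes +1; sign now -1
(8685/4569): 8685 mod 4569 = 4116, so (8685/4569) = (4116/4569)
factor out 2^2: 4116 = 2^2·1029; with 4569 mod 8 = 1, (2/4569) = +1; sign now -1; continue with (1029/4569)
flip (1029/4569) -> (4569/1029): both odd, 1029 mod 4 = 1, 4569 mod 4 = 1, so the flip contributes +1; sign now -1
(4569/1029): 4569 mod 1029 = 453, so (4569/1029) = (453/1029)
flip (453/1029) -> (1029/453): both odd, 453 mod 4 = 1, 1029 mod 4 = 1, so the flip contributes +1; sign now -1
(1029/453): 1029 mod 453 = 123, so (1029/453) = (123/453)
flip (123/453) -> (453/123): both odd, 123 mod 4 = 3, 453 mod 4 = 1, so the flip contributes +1; sign now -1
(453/123): 453 mod 123 = 84, so (453/123) = (84/123)
factor out 2^2: 84 = 2^2·21; with 123 mod 8 = 3, (2/123) = -1; sign now -1; continue with (21/123)
flip (21/123) -> (123/21): both odd, 21 mod 4 = 1, 123 mod 4 = 3, so the flip contributes +1; sign now -1
(123/21): 123 mod 21 = 18, so (123/21) = (18/21)
factor out 2^1: 18 = 2^1·9; with 21 mod 8 = 5, (2/21) = -1; sign now +1; continue with (9/21)
flip (9/21) -> (21/9): both odd, 9 mod 4 = 1, 21 mod 4 = 1, so the flip contributes +1; sign now +1
(21/9): 21 mod 9 = 3, so (21/9) = (3/9)
flip (3/9) -> (9/3): both odd, 3 mod 4 = 3, 9 mod 4 = 1, so the flip contributes +1; sign now +1
(9/3): 9 mod 3 = 0, so (9/3) = (0/3)
reached (0/3); gcd(a, n) > 1, so (0/3) = 0 and the symbol is 0

0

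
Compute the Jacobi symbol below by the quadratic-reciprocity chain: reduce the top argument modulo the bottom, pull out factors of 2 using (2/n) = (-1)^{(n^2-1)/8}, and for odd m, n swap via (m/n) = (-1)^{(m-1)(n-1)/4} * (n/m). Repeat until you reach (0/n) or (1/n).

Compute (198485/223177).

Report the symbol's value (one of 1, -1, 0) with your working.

flip (198485/223177) -> (223177/198485): both odd, 198485 mod 4 = 1, 223177 mod 4 = 1, so the flip contributes +1; sign now +1
(223177/198485): 223177 mod 198485 = 24692, so (223177/198485) = (24692/198485)
factor out 2^2: 24692 = 2^2·6173; with 198485 mod 8 = 5, (2/198485) = -1; sign now +1; continue with (6173/198485)
flip (6173/198485) -> (198485/6173): both odd, 6173 mod 4 = 1, 198485 mod 4 = 1, so the flip contributes +1; sign now +1
(198485/6173): 198485 mod 6173 = 949, so (198485/6173) = (949/6173)
flip (949/6173) -> (6173/949): both odd, 949 mod 4 = 1, 6173 mod 4 = 1, so the flip contributes +1; sign now +1
(6173/949): 6173 mod 949 = 479, so (6173/949) = (479/949)
flip (479/949) -> (949/479): both odd, 479 mod 4 = 3, 949 mod 4 = 1, so the flip contributes +1; sign now +1
(949/479): 949 mod 479 = 470, so (949/479) = (470/479)
factor out 2^1: 470 = 2^1·235; with 479 mod 8 = 7, (2/479) = +1; sign now +1; continue with (235/479)
flip (235/479) -> (479/235): both odd, 235 mod 4 = 3, 479 mod 4 = 3, so the flip contributes -1; sign now -1
(479/235): 479 mod 235 = 9, so (479/235) = (9/235)
flip (9/235) -> (235/9): both odd, 9 mod 4 = 1, 235 mod 4 = 3, so the flip contributes +1; sign now -1
(235/9): 235 mod 9 = 1, so (235/9) = (1/9)
reached (1/9) = 1, so the symbol is -1

-1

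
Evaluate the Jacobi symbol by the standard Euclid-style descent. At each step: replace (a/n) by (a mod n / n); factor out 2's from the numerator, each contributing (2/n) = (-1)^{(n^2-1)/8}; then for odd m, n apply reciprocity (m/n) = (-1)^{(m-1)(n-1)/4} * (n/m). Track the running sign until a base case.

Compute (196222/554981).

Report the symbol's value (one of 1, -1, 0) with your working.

-1

196222 = 2^1·98111; (2/554981) = -1 since 554981 mod 8 = 5, so (196222/554981) = (-1)^1·(98111/554981); sign now -1
reciprocity: (98111/554981) = +1·(554981/98111) since 98111 mod 4 = 3, 554981 mod 4 = 1; sign now -1
(554981/98111) = (64426/98111)   [reduce mod 98111]
64426 = 2^1·32213; (2/98111) = +1 since 98111 mod 8 = 7, so (64426/98111) = (+1)^1·(32213/98111); sign now -1
reciprocity: (32213/98111) = +1·(98111/32213) since 32213 mod 4 = 1, 98111 mod 4 = 3; sign now -1
(98111/32213) = (1472/32213)   [reduce mod 32213]
1472 = 2^6·23; (2/32213) = -1 since 32213 mod 8 = 5, so (1472/32213) = (-1)^6·(23/32213); sign now -1
reciprocity: (23/32213) = +1·(32213/23) since 23 mod 4 = 3, 32213 mod 4 = 1; sign now -1
(32213/23) = (13/23)   [reduce mod 23]
reciprocity: (13/23) = +1·(23/13) since 13 mod 4 = 1, 23 mod 4 = 3; sign now -1
(23/13) = (10/13)   [reduce mod 13]
10 = 2^1·5; (2/13) = -1 since 13 mod 8 = 5, so (10/13) = (-1)^1·(5/13); sign now +1
reciprocity: (5/13) = +1·(13/5) since 5 mod 4 = 1, 13 mod 4 = 1; sign now +1
(13/5) = (3/5)   [reduce mod 5]
reciprocity: (3/5) = +1·(5/3) since 3 mod 4 = 3, 5 mod 4 = 1; sign now +1
(5/3) = (2/3)   [reduce mod 3]
2 = 2^1·1; (2/3) = -1 since 3 mod 8 = 3, so (2/3) = (-1)^1·(1/3); sign now -1
(1/3) = 1; final value = sign = -1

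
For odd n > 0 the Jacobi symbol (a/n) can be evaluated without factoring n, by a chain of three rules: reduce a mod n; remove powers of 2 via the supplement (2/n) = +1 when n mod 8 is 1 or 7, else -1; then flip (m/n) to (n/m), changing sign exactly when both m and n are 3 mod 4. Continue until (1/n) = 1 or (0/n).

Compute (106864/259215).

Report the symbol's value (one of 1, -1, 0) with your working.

-1

factor out 2^4: 106864 = 2^4·6679; with 259215 mod 8 = 7, (2/259215) = +1; sign now +1; continue with (6679/259215)
flip (6679/259215) -> (259215/6679): both odd, 6679 mod 4 = 3, 259215 mod 4 = 3, so the flip contributes -1; sign now -1
(259215/6679): 259215 mod 6679 = 5413, so (259215/6679) = (5413/6679)
flip (5413/6679) -> (6679/5413): both odd, 5413 mod 4 = 1, 6679 mod 4 = 3, so the flip contributes +1; sign now -1
(6679/5413): 6679 mod 5413 = 1266, so (6679/5413) = (1266/5413)
factor out 2^1: 1266 = 2^1·633; with 5413 mod 8 = 5, (2/5413) = -1; sign now +1; continue with (633/5413)
flip (633/5413) -> (5413/633): both odd, 633 mod 4 = 1, 5413 mod 4 = 1, so the flip contributes +1; sign now +1
(5413/633): 5413 mod 633 = 349, so (5413/633) = (349/633)
flip (349/633) -> (633/349): both odd, 349 mod 4 = 1, 633 mod 4 = 1, so the flip contributes +1; sign now +1
(633/349): 633 mod 349 = 284, so (633/349) = (284/349)
factor out 2^2: 284 = 2^2·71; with 349 mod 8 = 5, (2/349) = -1; sign now +1; continue with (71/349)
flip (71/349) -> (349/71): both odd, 71 mod 4 = 3, 349 mod 4 = 1, so the flip contributes +1; sign now +1
(349/71): 349 mod 71 = 65, so (349/71) = (65/71)
flip (65/71) -> (71/65): both odd, 65 mod 4 = 1, 71 mod 4 = 3, so the flip contributes +1; sign now +1
(71/65): 71 mod 65 = 6, so (71/65) = (6/65)
factor out 2^1: 6 = 2^1·3; with 65 mod 8 = 1, (2/65) = +1; sign now +1; continue with (3/65)
flip (3/65) -> (65/3): both odd, 3 mod 4 = 3, 65 mod 4 = 1, so the flip contributes +1; sign now +1
(65/3): 65 mod 3 = 2, so (65/3) = (2/3)
factor out 2^1: 2 = 2^1·1; with 3 mod 8 = 3, (2/3) = -1; sign now -1; continue with (1/3)
reached (1/3) = 1, so the symbol is -1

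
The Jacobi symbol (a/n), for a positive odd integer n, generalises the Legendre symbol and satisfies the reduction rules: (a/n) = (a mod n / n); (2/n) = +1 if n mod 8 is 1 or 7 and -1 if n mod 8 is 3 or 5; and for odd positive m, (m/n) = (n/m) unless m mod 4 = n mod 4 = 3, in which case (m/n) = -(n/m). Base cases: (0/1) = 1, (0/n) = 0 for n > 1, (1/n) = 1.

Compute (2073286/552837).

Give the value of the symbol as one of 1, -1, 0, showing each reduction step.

(2073286/552837): 2073286 mod 552837 = 414775, so (2073286/552837) = (414775/552837)
flip (414775/552837) -> (552837/414775): both odd, 414775 mod 4 = 3, 552837 mod 4 = 1, so the flip contributes +1; sign now +1
(552837/414775): 552837 mod 414775 = 138062, so (552837/414775) = (138062/414775)
factor out 2^1: 138062 = 2^1·69031; with 414775 mod 8 = 7, (2/414775) = +1; sign now +1; continue with (69031/414775)
flip (69031/414775) -> (414775/69031): both odd, 69031 mod 4 = 3, 414775 mod 4 = 3, so the flip contributes -1; sign now -1
(414775/69031): 414775 mod 69031 = 589, so (414775/69031) = (589/69031)
flip (589/69031) -> (69031/589): both odd, 589 mod 4 = 1, 69031 mod 4 = 3, so the flip contributes +1; sign now -1
(69031/589): 69031 mod 589 = 118, so (69031/589) = (118/589)
factor out 2^1: 118 = 2^1·59; with 589 mod 8 = 5, (2/589) = -1; sign now +1; continue with (59/589)
flip (59/589) -> (589/59): both odd, 59 mod 4 = 3, 589 mod 4 = 1, so the flip contributes +1; sign now +1
(589/59): 589 mod 59 = 58, so (589/59) = (58/59)
factor out 2^1: 58 = 2^1·29; with 59 mod 8 = 3, (2/59) = -1; sign now -1; continue with (29/59)
flip (29/59) -> (59/29): both odd, 29 mod 4 = 1, 59 mod 4 = 3, so the flip contributes +1; sign now -1
(59/29): 59 mod 29 = 1, so (59/29) = (1/29)
reached (1/29) = 1, so the symbol is -1

-1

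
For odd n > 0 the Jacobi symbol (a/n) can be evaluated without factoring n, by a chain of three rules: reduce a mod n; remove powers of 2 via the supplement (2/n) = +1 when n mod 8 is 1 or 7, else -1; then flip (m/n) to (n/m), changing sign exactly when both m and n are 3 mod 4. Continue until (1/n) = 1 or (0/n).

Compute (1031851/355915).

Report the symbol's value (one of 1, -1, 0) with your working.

(1031851/355915) = (320021/355915)   [reduce mod 355915]
reciprocity: (320021/355915) = +1·(355915/320021) since 320021 mod 4 = 1, 355915 mod 4 = 3; sign now +1
(355915/320021) = (35894/320021)   [reduce mod 320021]
35894 = 2^1·17947; (2/320021) = -1 since 320021 mod 8 = 5, so (35894/320021) = (-1)^1·(17947/320021); sign now -1
reciprocity: (17947/320021) = +1·(320021/17947) since 17947 mod 4 = 3, 320021 mod 4 = 1; sign now -1
(320021/17947) = (14922/17947)   [reduce mod 17947]
14922 = 2^1·7461; (2/17947) = -1 since 17947 mod 8 = 3, so (14922/17947) = (-1)^1·(7461/17947); sign now +1
reciprocity: (7461/17947) = +1·(17947/7461) since 7461 mod 4 = 1, 17947 mod 4 = 3; sign now +1
(17947/7461) = (3025/7461)   [reduce mod 7461]
reciprocity: (3025/7461) = +1·(7461/3025) since 3025 mod 4 = 1, 7461 mod 4 = 1; sign now +1
(7461/3025) = (1411/3025)   [reduce mod 3025]
reciprocity: (1411/3025) = +1·(3025/1411) since 1411 mod 4 = 3, 3025 mod 4 = 1; sign now +1
(3025/1411) = (203/1411)   [reduce mod 1411]
reciprocity: (203/1411) = -1·(1411/203) since 203 mod 4 = 3, 1411 mod 4 = 3; sign now -1
(1411/203) = (193/203)   [reduce mod 203]
reciprocity: (193/203) = +1·(203/193) since 193 mod 4 = 1, 203 mod 4 = 3; sign now -1
(203/193) = (10/193)   [reduce mod 193]
10 = 2^1·5; (2/193) = +1 since 193 mod 8 = 1, so (10/193) = (+1)^1·(5/193); sign now -1
reciprocity: (5/193) = +1·(193/5) since 5 mod 4 = 1, 193 mod 4 = 1; sign now -1
(193/5) = (3/5)   [reduce mod 5]
reciprocity: (3/5) = +1·(5/3) since 3 mod 4 = 3, 5 mod 4 = 1; sign now -1
(5/3) = (2/3)   [reduce mod 3]
2 = 2^1·1; (2/3) = -1 since 3 mod 8 = 3, so (2/3) = (-1)^1·(1/3); sign now +1
(1/3) = 1; final value = sign = +1

1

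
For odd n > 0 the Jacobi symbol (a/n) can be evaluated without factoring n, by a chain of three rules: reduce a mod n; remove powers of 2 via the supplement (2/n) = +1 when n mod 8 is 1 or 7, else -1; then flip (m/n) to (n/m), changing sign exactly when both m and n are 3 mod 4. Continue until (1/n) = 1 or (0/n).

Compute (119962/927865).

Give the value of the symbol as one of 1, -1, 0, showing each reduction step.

factor out 2^1: 119962 = 2^1·59981; with 927865 mod 8 = 1, (2/927865) = +1; sign now +1; continue with (59981/927865)
flip (59981/927865) -> (927865/59981): both odd, 59981 mod 4 = 1, 927865 mod 4 = 1, so the flip contributes +1; sign now +1
(927865/59981): 927865 mod 59981 = 28150, so (927865/59981) = (28150/59981)
factor out 2^1: 28150 = 2^1·14075; with 59981 mod 8 = 5, (2/59981) = -1; sign now -1; continue with (14075/59981)
flip (14075/59981) -> (59981/14075): both odd, 14075 mod 4 = 3, 59981 mod 4 = 1, so the flip contributes +1; sign now -1
(59981/14075): 59981 mod 14075 = 3681, so (59981/14075) = (3681/14075)
flip (3681/14075) -> (14075/3681): both odd, 3681 mod 4 = 1, 14075 mod 4 = 3, so the flip contributes +1; sign now -1
(14075/3681): 14075 mod 3681 = 3032, so (14075/3681) = (3032/3681)
factor out 2^3: 3032 = 2^3·379; with 3681 mod 8 = 1, (2/3681) = +1; sign now -1; continue with (379/3681)
flip (379/3681) -> (3681/379): both odd, 379 mod 4 = 3, 3681 mod 4 = 1, so the flip contributes +1; sign now -1
(3681/379): 3681 mod 379 = 270, so (3681/379) = (270/379)
factor out 2^1: 270 = 2^1·135; with 379 mod 8 = 3, (2/379) = -1; sign now +1; continue with (135/379)
flip (135/379) -> (379/135): both odd, 135 mod 4 = 3, 379 mod 4 = 3, so the flip contributes -1; sign now -1
(379/135): 379 mod 135 = 109, so (379/135) = (109/135)
flip (109/135) -> (135/109): both odd, 109 mod 4 = 1, 135 mod 4 = 3, so the flip contributes +1; sign now -1
(135/109): 135 mod 109 = 26, so (135/109) = (26/109)
factor out 2^1: 26 = 2^1·13; with 109 mod 8 = 5, (2/109) = -1; sign now +1; continue with (13/109)
flip (13/109) -> (109/13): both odd, 13 mod 4 = 1, 109 mod 4 = 1, so the flip contributes +1; sign now +1
(109/13): 109 mod 13 = 5, so (109/13) = (5/13)
flip (5/13) -> (13/5): both odd, 5 mod 4 = 1, 13 mod 4 = 1, so the flip contributes +1; sign now +1
(13/5): 13 mod 5 = 3, so (13/5) = (3/5)
flip (3/5) -> (5/3): both odd, 3 mod 4 = 3, 5 mod 4 = 1, so the flip contributes +1; sign now +1
(5/3): 5 mod 3 = 2, so (5/3) = (2/3)
factor out 2^1: 2 = 2^1·1; with 3 mod 8 = 3, (2/3) = -1; sign now -1; continue with (1/3)
reached (1/3) = 1, so the symbol is -1

-1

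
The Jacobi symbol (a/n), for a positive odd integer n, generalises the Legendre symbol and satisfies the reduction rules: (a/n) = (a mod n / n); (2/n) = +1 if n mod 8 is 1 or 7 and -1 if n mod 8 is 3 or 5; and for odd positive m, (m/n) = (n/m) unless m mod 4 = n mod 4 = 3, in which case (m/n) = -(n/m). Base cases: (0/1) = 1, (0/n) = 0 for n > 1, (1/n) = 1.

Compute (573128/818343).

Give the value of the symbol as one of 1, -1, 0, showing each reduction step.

1

573128 = 2^3·71641; (2/818343) = +1 since 818343 mod 8 = 7, so (573128/818343) = (+1)^3·(71641/818343); sign now +1
reciprocity: (71641/818343) = +1·(818343/71641) since 71641 mod 4 = 1, 818343 mod 4 = 3; sign now +1
(818343/71641) = (30292/71641)   [reduce mod 71641]
30292 = 2^2·7573; (2/71641) = +1 since 71641 mod 8 = 1, so (30292/71641) = (+1)^2·(7573/71641); sign now +1
reciprocity: (7573/71641) = +1·(71641/7573) since 7573 mod 4 = 1, 71641 mod 4 = 1; sign now +1
(71641/7573) = (3484/7573)   [reduce mod 7573]
3484 = 2^2·871; (2/7573) = -1 since 7573 mod 8 = 5, so (3484/7573) = (-1)^2·(871/7573); sign now +1
reciprocity: (871/7573) = +1·(7573/871) since 871 mod 4 = 3, 7573 mod 4 = 1; sign now +1
(7573/871) = (605/871)   [reduce mod 871]
reciprocity: (605/871) = +1·(871/605) since 605 mod 4 = 1, 871 mod 4 = 3; sign now +1
(871/605) = (266/605)   [reduce mod 605]
266 = 2^1·133; (2/605) = -1 since 605 mod 8 = 5, so (266/605) = (-1)^1·(133/605); sign now -1
reciprocity: (133/605) = +1·(605/133) since 133 mod 4 = 1, 605 mod 4 = 1; sign now -1
(605/133) = (73/133)   [reduce mod 133]
reciprocity: (73/133) = +1·(133/73) since 73 mod 4 = 1, 133 mod 4 = 1; sign now -1
(133/73) = (60/73)   [reduce mod 73]
60 = 2^2·15; (2/73) = +1 since 73 mod 8 = 1, so (60/73) = (+1)^2·(15/73); sign now -1
reciprocity: (15/73) = +1·(73/15) since 15 mod 4 = 3, 73 mod 4 = 1; sign now -1
(73/15) = (13/15)   [reduce mod 15]
reciprocity: (13/15) = +1·(15/13) since 13 mod 4 = 1, 15 mod 4 = 3; sign now -1
(15/13) = (2/13)   [reduce mod 13]
2 = 2^1·1; (2/13) = -1 since 13 mod 8 = 5, so (2/13) = (-1)^1·(1/13); sign now +1
(1/13) = 1; final value = sign = +1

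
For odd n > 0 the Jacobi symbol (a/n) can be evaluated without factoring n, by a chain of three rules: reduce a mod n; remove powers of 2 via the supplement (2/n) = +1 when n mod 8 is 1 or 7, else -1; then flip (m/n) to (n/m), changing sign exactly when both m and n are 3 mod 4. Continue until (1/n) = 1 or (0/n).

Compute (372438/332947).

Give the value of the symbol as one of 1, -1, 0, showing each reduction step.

(372438/332947) = (39491/332947)   [reduce mod 332947]
reciprocity: (39491/332947) = -1·(332947/39491) since 39491 mod 4 = 3, 332947 mod 4 = 3; sign now -1
(332947/39491) = (17019/39491)   [reduce mod 39491]
reciprocity: (17019/39491) = -1·(39491/17019) since 17019 mod 4 = 3, 39491 mod 4 = 3; sign now +1
(39491/17019) = (5453/17019)   [reduce mod 17019]
reciprocity: (5453/17019) = +1·(17019/5453) since 5453 mod 4 = 1, 17019 mod 4 = 3; sign now +1
(17019/5453) = (660/5453)   [reduce mod 5453]
660 = 2^2·165; (2/5453) = -1 since 5453 mod 8 = 5, so (660/5453) = (-1)^2·(165/5453); sign now +1
reciprocity: (165/5453) = +1·(5453/165) since 165 mod 4 = 1, 5453 mod 4 = 1; sign now +1
(5453/165) = (8/165)   [reduce mod 165]
8 = 2^3·1; (2/165) = -1 since 165 mod 8 = 5, so (8/165) = (-1)^3·(1/165); sign now -1
(1/165) = 1; final value = sign = -1

-1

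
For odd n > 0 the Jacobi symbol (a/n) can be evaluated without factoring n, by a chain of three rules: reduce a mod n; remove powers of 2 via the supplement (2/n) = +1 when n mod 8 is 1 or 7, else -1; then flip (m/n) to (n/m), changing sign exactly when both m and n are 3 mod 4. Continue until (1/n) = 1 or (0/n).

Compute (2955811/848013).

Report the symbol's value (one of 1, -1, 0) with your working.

(2955811/848013): 2955811 mod 848013 = 411772, so (2955811/848013) = (411772/848013)
factor out 2^2: 411772 = 2^2·102943; with 848013 mod 8 = 5, (2/848013) = -1; sign now +1; continue with (102943/848013)
flip (102943/848013) -> (848013/102943): both odd, 102943 mod 4 = 3, 848013 mod 4 = 1, so the flip contributes +1; sign now +1
(848013/102943): 848013 mod 102943 = 24469, so (848013/102943) = (24469/102943)
flip (24469/102943) -> (102943/24469): both odd, 24469 mod 4 = 1, 102943 mod 4 = 3, so the flip contributes +1; sign now +1
(102943/24469): 102943 mod 24469 = 5067, so (102943/24469) = (5067/24469)
flip (5067/24469) -> (24469/5067): both odd, 5067 mod 4 = 3, 24469 mod 4 = 1, so the flip contributes +1; sign now +1
(24469/5067): 24469 mod 5067 = 4201, so (24469/5067) = (4201/5067)
flip (4201/5067) -> (5067/4201): both odd, 4201 mod 4 = 1, 5067 mod 4 = 3, so the flip contributes +1; sign now +1
(5067/4201): 5067 mod 4201 = 866, so (5067/4201) = (866/4201)
factor out 2^1: 866 = 2^1·433; with 4201 mod 8 = 1, (2/4201) = +1; sign now +1; continue with (433/4201)
flip (433/4201) -> (4201/433): both odd, 433 mod 4 = 1, 4201 mod 4 = 1, so the flip contributes +1; sign now +1
(4201/433): 4201 mod 433 = 304, so (4201/433) = (304/433)
factor out 2^4: 304 = 2^4·19; with 433 mod 8 = 1, (2/433) = +1; sign now +1; continue with (19/433)
flip (19/433) -> (433/19): both odd, 19 mod 4 = 3, 433 mod 4 = 1, so the flip contributes +1; sign now +1
(433/19): 433 mod 19 = 15, so (433/19) = (15/19)
flip (15/19) -> (19/15): both odd, 15 mod 4 = 3, 19 mod 4 = 3, so the flip contributes -1; sign now -1
(19/15): 19 mod 15 = 4, so (19/15) = (4/15)
factor out 2^2: 4 = 2^2·1; with 15 mod 8 = 7, (2/15) = +1; sign now -1; continue with (1/15)
reached (1/15) = 1, so the symbol is -1

-1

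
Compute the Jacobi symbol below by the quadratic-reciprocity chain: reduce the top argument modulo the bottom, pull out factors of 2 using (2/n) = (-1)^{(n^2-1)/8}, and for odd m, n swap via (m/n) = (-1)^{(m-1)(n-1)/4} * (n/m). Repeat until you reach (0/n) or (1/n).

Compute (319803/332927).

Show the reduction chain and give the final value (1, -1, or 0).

reciprocity: (319803/332927) = -1·(332927/319803) since 319803 mod 4 = 3, 332927 mod 4 = 3; sign now -1
(332927/319803) = (13124/319803)   [reduce mod 319803]
13124 = 2^2·3281; (2/319803) = -1 since 319803 mod 8 = 3, so (13124/319803) = (-1)^2·(3281/319803); sign now -1
reciprocity: (3281/319803) = +1·(319803/3281) since 3281 mod 4 = 1, 319803 mod 4 = 3; sign now -1
(319803/3281) = (1546/3281)   [reduce mod 3281]
1546 = 2^1·773; (2/3281) = +1 since 3281 mod 8 = 1, so (1546/3281) = (+1)^1·(773/3281); sign now -1
reciprocity: (773/3281) = +1·(3281/773) since 773 mod 4 = 1, 3281 mod 4 = 1; sign now -1
(3281/773) = (189/773)   [reduce mod 773]
reciprocity: (189/773) = +1·(773/189) since 189 mod 4 = 1, 773 mod 4 = 1; sign now -1
(773/189) = (17/189)   [reduce mod 189]
reciprocity: (17/189) = +1·(189/17) since 17 mod 4 = 1, 189 mod 4 = 1; sign now -1
(189/17) = (2/17)   [reduce mod 17]
2 = 2^1·1; (2/17) = +1 since 17 mod 8 = 1, so (2/17) = (+1)^1·(1/17); sign now -1
(1/17) = 1; final value = sign = -1

-1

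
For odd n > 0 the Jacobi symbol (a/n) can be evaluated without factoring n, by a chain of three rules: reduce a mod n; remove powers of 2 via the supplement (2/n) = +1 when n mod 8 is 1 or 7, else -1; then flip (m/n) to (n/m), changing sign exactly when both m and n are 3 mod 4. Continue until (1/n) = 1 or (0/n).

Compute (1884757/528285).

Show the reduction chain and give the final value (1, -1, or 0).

(1884757/528285) = (299902/528285)   [reduce mod 528285]
299902 = 2^1·149951; (2/528285) = -1 since 528285 mod 8 = 5, so (299902/528285) = (-1)^1·(149951/528285); sign now -1
reciprocity: (149951/528285) = +1·(528285/149951) since 149951 mod 4 = 3, 528285 mod 4 = 1; sign now -1
(528285/149951) = (78432/149951)   [reduce mod 149951]
78432 = 2^5·2451; (2/149951) = +1 since 149951 mod 8 = 7, so (78432/149951) = (+1)^5·(2451/149951); sign now -1
reciprocity: (2451/149951) = -1·(149951/2451) since 2451 mod 4 = 3, 149951 mod 4 = 3; sign now +1
(149951/2451) = (440/2451)   [reduce mod 2451]
440 = 2^3·55; (2/2451) = -1 since 2451 mod 8 = 3, so (440/2451) = (-1)^3·(55/2451); sign now -1
reciprocity: (55/2451) = -1·(2451/55) since 55 mod 4 = 3, 2451 mod 4 = 3; sign now +1
(2451/55) = (31/55)   [reduce mod 55]
reciprocity: (31/55) = -1·(55/31) since 31 mod 4 = 3, 55 mod 4 = 3; sign now -1
(55/31) = (24/31)   [reduce mod 31]
24 = 2^3·3; (2/31) = +1 since 31 mod 8 = 7, so (24/31) = (+1)^3·(3/31); sign now -1
reciprocity: (3/31) = -1·(31/3) since 3 mod 4 = 3, 31 mod 4 = 3; sign now +1
(31/3) = (1/3)   [reduce mod 3]
(1/3) = 1; final value = sign = +1

1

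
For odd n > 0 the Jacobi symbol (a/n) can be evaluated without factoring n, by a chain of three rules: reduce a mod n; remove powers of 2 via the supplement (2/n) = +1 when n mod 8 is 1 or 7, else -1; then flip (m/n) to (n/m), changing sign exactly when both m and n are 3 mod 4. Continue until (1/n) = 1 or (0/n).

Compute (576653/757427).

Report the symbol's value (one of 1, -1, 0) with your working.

reciprocity: (576653/757427) = +1·(757427/576653) since 576653 mod 4 = 1, 757427 mod 4 = 3; sign now +1
(757427/576653) = (180774/576653)   [reduce mod 576653]
180774 = 2^1·90387; (2/576653) = -1 since 576653 mod 8 = 5, so (180774/576653) = (-1)^1·(90387/576653); sign now -1
reciprocity: (90387/576653) = +1·(576653/90387) since 90387 mod 4 = 3, 576653 mod 4 = 1; sign now -1
(576653/90387) = (34331/90387)   [reduce mod 90387]
reciprocity: (34331/90387) = -1·(90387/34331) since 34331 mod 4 = 3, 90387 mod 4 = 3; sign now +1
(90387/34331) = (21725/34331)   [reduce mod 34331]
reciprocity: (21725/34331) = +1·(34331/21725) since 21725 mod 4 = 1, 34331 mod 4 = 3; sign now +1
(34331/21725) = (12606/21725)   [reduce mod 21725]
12606 = 2^1·6303; (2/21725) = -1 since 21725 mod 8 = 5, so (12606/21725) = (-1)^1·(6303/21725); sign now -1
reciprocity: (6303/21725) = +1·(21725/6303) since 6303 mod 4 = 3, 21725 mod 4 = 1; sign now -1
(21725/6303) = (2816/6303)   [reduce mod 6303]
2816 = 2^8·11; (2/6303) = +1 since 6303 mod 8 = 7, so (2816/6303) = (+1)^8·(11/6303); sign now -1
reciprocity: (11/6303) = -1·(6303/11) since 11 mod 4 = 3, 6303 mod 4 = 3; sign now +1
(6303/11) = (0/11)   [reduce mod 11]
(0/11) = 0   [gcd(a, n) > 1]; final value = 0

0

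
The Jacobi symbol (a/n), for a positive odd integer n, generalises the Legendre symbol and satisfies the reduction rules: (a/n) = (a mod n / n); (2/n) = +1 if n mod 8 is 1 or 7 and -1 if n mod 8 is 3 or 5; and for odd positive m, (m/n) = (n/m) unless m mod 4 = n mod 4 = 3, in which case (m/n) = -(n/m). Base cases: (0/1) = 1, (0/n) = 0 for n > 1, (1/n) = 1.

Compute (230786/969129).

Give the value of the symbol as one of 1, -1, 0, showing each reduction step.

factor out 2^1: 230786 = 2^1·115393; with 969129 mod 8 = 1, (2/969129) = +1; sign now +1; continue with (115393/969129)
flip (115393/969129) -> (969129/115393): both odd, 115393 mod 4 = 1, 969129 mod 4 = 1, so the flip contributes +1; sign now +1
(969129/115393): 969129 mod 115393 = 45985, so (969129/115393) = (45985/115393)
flip (45985/115393) -> (115393/45985): both odd, 45985 mod 4 = 1, 115393 mod 4 = 1, so the flip contributes +1; sign now +1
(115393/45985): 115393 mod 45985 = 23423, so (115393/45985) = (23423/45985)
flip (23423/45985) -> (45985/23423): both odd, 23423 mod 4 = 3, 45985 mod 4 = 1, so the flip contributes +1; sign now +1
(45985/23423): 45985 mod 23423 = 22562, so (45985/23423) = (22562/23423)
factor out 2^1: 22562 = 2^1·11281; with 23423 mod 8 = 7, (2/23423) = +1; sign now +1; continue with (11281/23423)
flip (11281/23423) -> (23423/11281): both odd, 11281 mod 4 = 1, 23423 mod 4 = 3, so the flip contributes +1; sign now +1
(23423/11281): 23423 mod 11281 = 861, so (23423/11281) = (861/11281)
flip (861/11281) -> (11281/861): both odd, 861 mod 4 = 1, 11281 mod 4 = 1, so the flip contributes +1; sign now +1
(11281/861): 11281 mod 861 = 88, so (11281/861) = (88/861)
factor out 2^3: 88 = 2^3·11; with 861 mod 8 = 5, (2/861) = -1; sign now -1; continue with (11/861)
flip (11/861) -> (861/11): both odd, 11 mod 4 = 3, 861 mod 4 = 1, so the flip contributes +1; sign now -1
(861/11): 861 mod 11 = 3, so (861/11) = (3/11)
flip (3/11) -> (11/3): both odd, 3 mod 4 = 3, 11 mod 4 = 3, so the flip contributes -1; sign now +1
(11/3): 11 mod 3 = 2, so (11/3) = (2/3)
factor out 2^1: 2 = 2^1·1; with 3 mod 8 = 3, (2/3) = -1; sign now -1; continue with (1/3)
reached (1/3) = 1, so the symbol is -1

-1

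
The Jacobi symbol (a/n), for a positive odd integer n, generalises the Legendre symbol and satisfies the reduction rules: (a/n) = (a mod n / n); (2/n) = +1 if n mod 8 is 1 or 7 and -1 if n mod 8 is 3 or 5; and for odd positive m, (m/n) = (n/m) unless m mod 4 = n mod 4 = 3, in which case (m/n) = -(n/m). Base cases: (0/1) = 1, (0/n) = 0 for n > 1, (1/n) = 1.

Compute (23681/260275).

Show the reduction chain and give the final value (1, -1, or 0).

flip (23681/260275) -> (260275/23681): both odd, 23681 mod 4 = 1, 260275 mod 4 = 3, so the flip contributes +1; sign now +1
(260275/23681): 260275 mod 23681 = 23465, so (260275/23681) = (23465/23681)
flip (23465/23681) -> (23681/23465): both odd, 23465 mod 4 = 1, 23681 mod 4 = 1, so the flip contributes +1; sign now +1
(23681/23465): 23681 mod 23465 = 216, so (23681/23465) = (216/23465)
factor out 2^3: 216 = 2^3·27; with 23465 mod 8 = 1, (2/23465) = +1; sign now +1; continue with (27/23465)
flip (27/23465) -> (23465/27): both odd, 27 mod 4 = 3, 23465 mod 4 = 1, so the flip contributes +1; sign now +1
(23465/27): 23465 mod 27 = 2, so (23465/27) = (2/27)
factor out 2^1: 2 = 2^1·1; with 27 mod 8 = 3, (2/27) = -1; sign now -1; continue with (1/27)
reached (1/27) = 1, so the symbol is -1

-1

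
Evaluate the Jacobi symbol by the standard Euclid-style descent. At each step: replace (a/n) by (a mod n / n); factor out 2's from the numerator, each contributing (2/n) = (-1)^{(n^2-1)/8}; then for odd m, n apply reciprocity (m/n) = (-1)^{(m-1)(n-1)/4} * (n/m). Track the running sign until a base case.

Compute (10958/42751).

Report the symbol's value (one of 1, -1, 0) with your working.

-1

10958 = 2^1·5479; (2/42751) = +1 since 42751 mod 8 = 7, so (10958/42751) = (+1)^1·(5479/42751); sign now +1
reciprocity: (5479/42751) = -1·(42751/5479) since 5479 mod 4 = 3, 42751 mod 4 = 3; sign now -1
(42751/5479) = (4398/5479)   [reduce mod 5479]
4398 = 2^1·2199; (2/5479) = +1 since 5479 mod 8 = 7, so (4398/5479) = (+1)^1·(2199/5479); sign now -1
reciprocity: (2199/5479) = -1·(5479/2199) since 2199 mod 4 = 3, 5479 mod 4 = 3; sign now +1
(5479/2199) = (1081/2199)   [reduce mod 2199]
reciprocity: (1081/2199) = +1·(2199/1081) since 1081 mod 4 = 1, 2199 mod 4 = 3; sign now +1
(2199/1081) = (37/1081)   [reduce mod 1081]
reciprocity: (37/1081) = +1·(1081/37) since 37 mod 4 = 1, 1081 mod 4 = 1; sign now +1
(1081/37) = (8/37)   [reduce mod 37]
8 = 2^3·1; (2/37) = -1 since 37 mod 8 = 5, so (8/37) = (-1)^3·(1/37); sign now -1
(1/37) = 1; final value = sign = -1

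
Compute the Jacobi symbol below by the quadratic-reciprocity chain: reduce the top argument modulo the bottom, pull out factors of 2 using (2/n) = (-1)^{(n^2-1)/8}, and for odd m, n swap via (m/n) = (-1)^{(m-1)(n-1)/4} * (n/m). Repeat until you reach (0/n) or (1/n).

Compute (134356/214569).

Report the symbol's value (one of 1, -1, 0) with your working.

factor out 2^2: 134356 = 2^2·33589; with 214569 mod 8 = 1, (2/214569) = +1; sign now +1; continue with (33589/214569)
flip (33589/214569) -> (214569/33589): both odd, 33589 mod 4 = 1, 214569 mod 4 = 1, so the flip contributes +1; sign now +1
(214569/33589): 214569 mod 33589 = 13035, so (214569/33589) = (13035/33589)
flip (13035/33589) -> (33589/13035): both odd, 13035 mod 4 = 3, 33589 mod 4 = 1, so the flip contributes +1; sign now +1
(33589/13035): 33589 mod 13035 = 7519, so (33589/13035) = (7519/13035)
flip (7519/13035) -> (13035/7519): both odd, 7519 mod 4 = 3, 13035 mod 4 = 3, so the flip contributes -1; sign now -1
(13035/7519): 13035 mod 7519 = 5516, so (13035/7519) = (5516/7519)
factor out 2^2: 5516 = 2^2·1379; with 7519 mod 8 = 7, (2/7519) = +1; sign now -1; continue with (1379/7519)
flip (1379/7519) -> (7519/1379): both odd, 1379 mod 4 = 3, 7519 mod 4 = 3, so the flip contributes -1; sign now +1
(7519/1379): 7519 mod 1379 = 624, so (7519/1379) = (624/1379)
factor out 2^4: 624 = 2^4·39; with 1379 mod 8 = 3, (2/1379) = -1; sign now +1; continue with (39/1379)
flip (39/1379) -> (1379/39): both odd, 39 mod 4 = 3, 1379 mod 4 = 3, so the flip contributes -1; sign now -1
(1379/39): 1379 mod 39 = 14, so (1379/39) = (14/39)
factor out 2^1: 14 = 2^1·7; with 39 mod 8 = 7, (2/39) = +1; sign now -1; continue with (7/39)
flip (7/39) -> (39/7): both odd, 7 mod 4 = 3, 39 mod 4 = 3, so the flip contributes -1; sign now +1
(39/7): 39 mod 7 = 4, so (39/7) = (4/7)
factor out 2^2: 4 = 2^2·1; with 7 mod 8 = 7, (2/7) = +1; sign now +1; continue with (1/7)
reached (1/7) = 1, so the symbol is +1

1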